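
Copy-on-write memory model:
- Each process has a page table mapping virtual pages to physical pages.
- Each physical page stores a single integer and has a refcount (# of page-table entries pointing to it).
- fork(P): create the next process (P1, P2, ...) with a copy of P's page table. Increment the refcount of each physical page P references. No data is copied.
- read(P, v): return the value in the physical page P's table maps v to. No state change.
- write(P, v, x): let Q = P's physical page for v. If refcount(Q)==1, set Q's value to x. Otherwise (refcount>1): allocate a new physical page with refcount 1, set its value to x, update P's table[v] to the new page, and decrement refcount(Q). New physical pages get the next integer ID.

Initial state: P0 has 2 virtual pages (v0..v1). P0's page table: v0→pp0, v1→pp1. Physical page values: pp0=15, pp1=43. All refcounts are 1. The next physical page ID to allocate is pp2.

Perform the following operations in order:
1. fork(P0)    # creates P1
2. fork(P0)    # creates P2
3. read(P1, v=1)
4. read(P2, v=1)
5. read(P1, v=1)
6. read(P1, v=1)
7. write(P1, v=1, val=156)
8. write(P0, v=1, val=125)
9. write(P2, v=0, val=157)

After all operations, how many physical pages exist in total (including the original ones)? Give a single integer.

Answer: 5

Derivation:
Op 1: fork(P0) -> P1. 2 ppages; refcounts: pp0:2 pp1:2
Op 2: fork(P0) -> P2. 2 ppages; refcounts: pp0:3 pp1:3
Op 3: read(P1, v1) -> 43. No state change.
Op 4: read(P2, v1) -> 43. No state change.
Op 5: read(P1, v1) -> 43. No state change.
Op 6: read(P1, v1) -> 43. No state change.
Op 7: write(P1, v1, 156). refcount(pp1)=3>1 -> COPY to pp2. 3 ppages; refcounts: pp0:3 pp1:2 pp2:1
Op 8: write(P0, v1, 125). refcount(pp1)=2>1 -> COPY to pp3. 4 ppages; refcounts: pp0:3 pp1:1 pp2:1 pp3:1
Op 9: write(P2, v0, 157). refcount(pp0)=3>1 -> COPY to pp4. 5 ppages; refcounts: pp0:2 pp1:1 pp2:1 pp3:1 pp4:1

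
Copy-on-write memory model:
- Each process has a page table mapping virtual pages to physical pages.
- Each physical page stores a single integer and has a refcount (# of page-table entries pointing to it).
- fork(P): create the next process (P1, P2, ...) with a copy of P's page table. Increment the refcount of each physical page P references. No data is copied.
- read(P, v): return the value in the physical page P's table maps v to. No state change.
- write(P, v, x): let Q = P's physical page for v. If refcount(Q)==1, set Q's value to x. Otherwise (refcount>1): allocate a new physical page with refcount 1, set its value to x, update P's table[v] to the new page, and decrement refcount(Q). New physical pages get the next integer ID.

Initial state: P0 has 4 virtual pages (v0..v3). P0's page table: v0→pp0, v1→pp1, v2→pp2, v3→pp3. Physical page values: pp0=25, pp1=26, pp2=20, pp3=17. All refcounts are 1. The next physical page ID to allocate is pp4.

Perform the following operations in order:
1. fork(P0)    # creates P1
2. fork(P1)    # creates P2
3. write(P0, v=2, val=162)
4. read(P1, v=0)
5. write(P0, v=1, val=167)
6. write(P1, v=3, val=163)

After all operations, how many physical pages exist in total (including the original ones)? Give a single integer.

Op 1: fork(P0) -> P1. 4 ppages; refcounts: pp0:2 pp1:2 pp2:2 pp3:2
Op 2: fork(P1) -> P2. 4 ppages; refcounts: pp0:3 pp1:3 pp2:3 pp3:3
Op 3: write(P0, v2, 162). refcount(pp2)=3>1 -> COPY to pp4. 5 ppages; refcounts: pp0:3 pp1:3 pp2:2 pp3:3 pp4:1
Op 4: read(P1, v0) -> 25. No state change.
Op 5: write(P0, v1, 167). refcount(pp1)=3>1 -> COPY to pp5. 6 ppages; refcounts: pp0:3 pp1:2 pp2:2 pp3:3 pp4:1 pp5:1
Op 6: write(P1, v3, 163). refcount(pp3)=3>1 -> COPY to pp6. 7 ppages; refcounts: pp0:3 pp1:2 pp2:2 pp3:2 pp4:1 pp5:1 pp6:1

Answer: 7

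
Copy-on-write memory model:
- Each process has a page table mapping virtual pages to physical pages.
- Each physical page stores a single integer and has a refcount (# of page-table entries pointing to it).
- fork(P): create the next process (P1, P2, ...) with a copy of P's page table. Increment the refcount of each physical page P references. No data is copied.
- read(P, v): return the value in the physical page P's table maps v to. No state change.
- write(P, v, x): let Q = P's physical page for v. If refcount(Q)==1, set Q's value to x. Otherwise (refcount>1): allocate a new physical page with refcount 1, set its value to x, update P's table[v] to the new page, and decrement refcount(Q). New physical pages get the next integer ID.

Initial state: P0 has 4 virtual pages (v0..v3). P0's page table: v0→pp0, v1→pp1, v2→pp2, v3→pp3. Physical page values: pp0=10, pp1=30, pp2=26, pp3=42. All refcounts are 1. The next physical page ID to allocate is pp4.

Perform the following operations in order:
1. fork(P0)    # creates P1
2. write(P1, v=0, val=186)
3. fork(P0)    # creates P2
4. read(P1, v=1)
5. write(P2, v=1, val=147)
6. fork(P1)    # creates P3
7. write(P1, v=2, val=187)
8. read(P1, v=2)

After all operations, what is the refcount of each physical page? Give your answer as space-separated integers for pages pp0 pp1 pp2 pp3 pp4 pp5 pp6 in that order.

Answer: 2 3 3 4 2 1 1

Derivation:
Op 1: fork(P0) -> P1. 4 ppages; refcounts: pp0:2 pp1:2 pp2:2 pp3:2
Op 2: write(P1, v0, 186). refcount(pp0)=2>1 -> COPY to pp4. 5 ppages; refcounts: pp0:1 pp1:2 pp2:2 pp3:2 pp4:1
Op 3: fork(P0) -> P2. 5 ppages; refcounts: pp0:2 pp1:3 pp2:3 pp3:3 pp4:1
Op 4: read(P1, v1) -> 30. No state change.
Op 5: write(P2, v1, 147). refcount(pp1)=3>1 -> COPY to pp5. 6 ppages; refcounts: pp0:2 pp1:2 pp2:3 pp3:3 pp4:1 pp5:1
Op 6: fork(P1) -> P3. 6 ppages; refcounts: pp0:2 pp1:3 pp2:4 pp3:4 pp4:2 pp5:1
Op 7: write(P1, v2, 187). refcount(pp2)=4>1 -> COPY to pp6. 7 ppages; refcounts: pp0:2 pp1:3 pp2:3 pp3:4 pp4:2 pp5:1 pp6:1
Op 8: read(P1, v2) -> 187. No state change.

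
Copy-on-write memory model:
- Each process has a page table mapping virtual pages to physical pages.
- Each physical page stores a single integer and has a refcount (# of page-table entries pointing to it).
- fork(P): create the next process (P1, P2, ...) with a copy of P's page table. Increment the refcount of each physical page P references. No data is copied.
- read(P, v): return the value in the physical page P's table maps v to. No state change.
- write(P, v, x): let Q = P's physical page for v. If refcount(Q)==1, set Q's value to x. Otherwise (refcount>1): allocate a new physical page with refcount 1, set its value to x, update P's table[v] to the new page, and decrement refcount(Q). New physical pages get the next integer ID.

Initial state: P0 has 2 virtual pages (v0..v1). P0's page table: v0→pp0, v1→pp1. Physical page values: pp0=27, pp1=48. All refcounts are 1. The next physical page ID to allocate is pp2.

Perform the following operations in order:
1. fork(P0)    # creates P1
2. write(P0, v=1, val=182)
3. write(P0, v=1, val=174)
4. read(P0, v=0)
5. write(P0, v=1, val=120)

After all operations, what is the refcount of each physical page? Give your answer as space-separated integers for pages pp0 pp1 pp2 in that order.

Answer: 2 1 1

Derivation:
Op 1: fork(P0) -> P1. 2 ppages; refcounts: pp0:2 pp1:2
Op 2: write(P0, v1, 182). refcount(pp1)=2>1 -> COPY to pp2. 3 ppages; refcounts: pp0:2 pp1:1 pp2:1
Op 3: write(P0, v1, 174). refcount(pp2)=1 -> write in place. 3 ppages; refcounts: pp0:2 pp1:1 pp2:1
Op 4: read(P0, v0) -> 27. No state change.
Op 5: write(P0, v1, 120). refcount(pp2)=1 -> write in place. 3 ppages; refcounts: pp0:2 pp1:1 pp2:1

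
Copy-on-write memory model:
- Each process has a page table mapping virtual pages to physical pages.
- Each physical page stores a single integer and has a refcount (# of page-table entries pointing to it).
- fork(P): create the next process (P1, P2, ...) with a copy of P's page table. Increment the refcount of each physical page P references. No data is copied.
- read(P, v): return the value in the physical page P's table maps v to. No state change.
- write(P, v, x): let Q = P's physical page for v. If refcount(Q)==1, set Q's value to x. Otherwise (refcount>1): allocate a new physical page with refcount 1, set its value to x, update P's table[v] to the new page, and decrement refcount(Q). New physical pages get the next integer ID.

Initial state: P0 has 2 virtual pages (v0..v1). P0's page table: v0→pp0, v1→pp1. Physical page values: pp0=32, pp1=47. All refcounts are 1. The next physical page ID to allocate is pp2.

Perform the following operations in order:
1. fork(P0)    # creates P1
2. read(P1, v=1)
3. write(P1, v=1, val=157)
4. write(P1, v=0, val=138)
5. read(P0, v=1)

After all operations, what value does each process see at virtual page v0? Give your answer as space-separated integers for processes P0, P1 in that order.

Op 1: fork(P0) -> P1. 2 ppages; refcounts: pp0:2 pp1:2
Op 2: read(P1, v1) -> 47. No state change.
Op 3: write(P1, v1, 157). refcount(pp1)=2>1 -> COPY to pp2. 3 ppages; refcounts: pp0:2 pp1:1 pp2:1
Op 4: write(P1, v0, 138). refcount(pp0)=2>1 -> COPY to pp3. 4 ppages; refcounts: pp0:1 pp1:1 pp2:1 pp3:1
Op 5: read(P0, v1) -> 47. No state change.
P0: v0 -> pp0 = 32
P1: v0 -> pp3 = 138

Answer: 32 138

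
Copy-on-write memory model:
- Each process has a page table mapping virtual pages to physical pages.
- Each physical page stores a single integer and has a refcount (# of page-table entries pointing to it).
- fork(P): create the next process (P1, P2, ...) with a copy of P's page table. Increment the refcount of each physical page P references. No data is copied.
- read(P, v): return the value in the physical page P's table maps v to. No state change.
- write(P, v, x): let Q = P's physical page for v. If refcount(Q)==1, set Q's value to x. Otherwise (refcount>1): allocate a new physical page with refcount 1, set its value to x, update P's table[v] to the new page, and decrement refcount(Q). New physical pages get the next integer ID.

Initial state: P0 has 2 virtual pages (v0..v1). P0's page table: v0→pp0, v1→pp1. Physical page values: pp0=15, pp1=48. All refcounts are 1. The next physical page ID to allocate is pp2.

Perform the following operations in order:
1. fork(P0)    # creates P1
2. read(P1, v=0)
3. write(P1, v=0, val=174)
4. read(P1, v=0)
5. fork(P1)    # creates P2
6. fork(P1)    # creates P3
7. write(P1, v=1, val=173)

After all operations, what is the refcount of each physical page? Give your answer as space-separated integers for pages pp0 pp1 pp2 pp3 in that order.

Answer: 1 3 3 1

Derivation:
Op 1: fork(P0) -> P1. 2 ppages; refcounts: pp0:2 pp1:2
Op 2: read(P1, v0) -> 15. No state change.
Op 3: write(P1, v0, 174). refcount(pp0)=2>1 -> COPY to pp2. 3 ppages; refcounts: pp0:1 pp1:2 pp2:1
Op 4: read(P1, v0) -> 174. No state change.
Op 5: fork(P1) -> P2. 3 ppages; refcounts: pp0:1 pp1:3 pp2:2
Op 6: fork(P1) -> P3. 3 ppages; refcounts: pp0:1 pp1:4 pp2:3
Op 7: write(P1, v1, 173). refcount(pp1)=4>1 -> COPY to pp3. 4 ppages; refcounts: pp0:1 pp1:3 pp2:3 pp3:1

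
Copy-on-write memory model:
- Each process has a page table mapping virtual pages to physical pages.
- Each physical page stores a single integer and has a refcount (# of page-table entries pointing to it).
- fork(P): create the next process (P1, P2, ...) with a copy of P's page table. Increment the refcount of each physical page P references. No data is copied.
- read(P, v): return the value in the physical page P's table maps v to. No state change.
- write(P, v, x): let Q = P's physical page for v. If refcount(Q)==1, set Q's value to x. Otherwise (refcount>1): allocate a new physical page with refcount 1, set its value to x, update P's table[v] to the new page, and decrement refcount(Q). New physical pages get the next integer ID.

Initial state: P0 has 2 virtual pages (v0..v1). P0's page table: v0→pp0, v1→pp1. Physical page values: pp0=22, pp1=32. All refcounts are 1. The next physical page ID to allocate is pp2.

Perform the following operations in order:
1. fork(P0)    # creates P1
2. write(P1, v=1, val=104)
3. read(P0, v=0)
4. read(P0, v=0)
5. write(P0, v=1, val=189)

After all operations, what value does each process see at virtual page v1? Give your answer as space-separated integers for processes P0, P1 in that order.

Op 1: fork(P0) -> P1. 2 ppages; refcounts: pp0:2 pp1:2
Op 2: write(P1, v1, 104). refcount(pp1)=2>1 -> COPY to pp2. 3 ppages; refcounts: pp0:2 pp1:1 pp2:1
Op 3: read(P0, v0) -> 22. No state change.
Op 4: read(P0, v0) -> 22. No state change.
Op 5: write(P0, v1, 189). refcount(pp1)=1 -> write in place. 3 ppages; refcounts: pp0:2 pp1:1 pp2:1
P0: v1 -> pp1 = 189
P1: v1 -> pp2 = 104

Answer: 189 104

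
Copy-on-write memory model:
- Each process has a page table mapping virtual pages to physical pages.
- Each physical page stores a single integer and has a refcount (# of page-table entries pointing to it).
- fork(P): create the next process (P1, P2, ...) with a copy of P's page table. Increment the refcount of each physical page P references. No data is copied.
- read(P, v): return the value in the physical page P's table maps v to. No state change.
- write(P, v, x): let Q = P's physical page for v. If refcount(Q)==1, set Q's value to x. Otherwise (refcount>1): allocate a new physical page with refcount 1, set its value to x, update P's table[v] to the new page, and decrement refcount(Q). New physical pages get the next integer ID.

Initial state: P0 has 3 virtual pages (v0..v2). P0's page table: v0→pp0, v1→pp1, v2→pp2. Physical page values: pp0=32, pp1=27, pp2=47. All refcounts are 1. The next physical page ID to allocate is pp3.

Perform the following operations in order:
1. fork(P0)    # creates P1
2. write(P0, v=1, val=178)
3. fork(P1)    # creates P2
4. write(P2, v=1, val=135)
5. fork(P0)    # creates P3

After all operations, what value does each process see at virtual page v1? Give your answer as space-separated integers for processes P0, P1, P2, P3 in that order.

Op 1: fork(P0) -> P1. 3 ppages; refcounts: pp0:2 pp1:2 pp2:2
Op 2: write(P0, v1, 178). refcount(pp1)=2>1 -> COPY to pp3. 4 ppages; refcounts: pp0:2 pp1:1 pp2:2 pp3:1
Op 3: fork(P1) -> P2. 4 ppages; refcounts: pp0:3 pp1:2 pp2:3 pp3:1
Op 4: write(P2, v1, 135). refcount(pp1)=2>1 -> COPY to pp4. 5 ppages; refcounts: pp0:3 pp1:1 pp2:3 pp3:1 pp4:1
Op 5: fork(P0) -> P3. 5 ppages; refcounts: pp0:4 pp1:1 pp2:4 pp3:2 pp4:1
P0: v1 -> pp3 = 178
P1: v1 -> pp1 = 27
P2: v1 -> pp4 = 135
P3: v1 -> pp3 = 178

Answer: 178 27 135 178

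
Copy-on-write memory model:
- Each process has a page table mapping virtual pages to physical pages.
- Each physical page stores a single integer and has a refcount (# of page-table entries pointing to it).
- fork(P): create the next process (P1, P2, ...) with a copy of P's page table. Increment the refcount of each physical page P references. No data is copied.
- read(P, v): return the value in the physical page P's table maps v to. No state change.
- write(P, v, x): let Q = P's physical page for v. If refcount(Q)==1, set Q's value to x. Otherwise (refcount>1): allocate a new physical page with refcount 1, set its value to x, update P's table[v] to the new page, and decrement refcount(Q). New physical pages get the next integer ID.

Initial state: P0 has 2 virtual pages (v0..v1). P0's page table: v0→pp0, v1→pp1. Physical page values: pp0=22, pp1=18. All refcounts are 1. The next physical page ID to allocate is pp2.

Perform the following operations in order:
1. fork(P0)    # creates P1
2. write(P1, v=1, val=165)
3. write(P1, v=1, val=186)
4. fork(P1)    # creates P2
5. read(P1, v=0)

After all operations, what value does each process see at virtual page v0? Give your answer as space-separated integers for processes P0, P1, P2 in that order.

Answer: 22 22 22

Derivation:
Op 1: fork(P0) -> P1. 2 ppages; refcounts: pp0:2 pp1:2
Op 2: write(P1, v1, 165). refcount(pp1)=2>1 -> COPY to pp2. 3 ppages; refcounts: pp0:2 pp1:1 pp2:1
Op 3: write(P1, v1, 186). refcount(pp2)=1 -> write in place. 3 ppages; refcounts: pp0:2 pp1:1 pp2:1
Op 4: fork(P1) -> P2. 3 ppages; refcounts: pp0:3 pp1:1 pp2:2
Op 5: read(P1, v0) -> 22. No state change.
P0: v0 -> pp0 = 22
P1: v0 -> pp0 = 22
P2: v0 -> pp0 = 22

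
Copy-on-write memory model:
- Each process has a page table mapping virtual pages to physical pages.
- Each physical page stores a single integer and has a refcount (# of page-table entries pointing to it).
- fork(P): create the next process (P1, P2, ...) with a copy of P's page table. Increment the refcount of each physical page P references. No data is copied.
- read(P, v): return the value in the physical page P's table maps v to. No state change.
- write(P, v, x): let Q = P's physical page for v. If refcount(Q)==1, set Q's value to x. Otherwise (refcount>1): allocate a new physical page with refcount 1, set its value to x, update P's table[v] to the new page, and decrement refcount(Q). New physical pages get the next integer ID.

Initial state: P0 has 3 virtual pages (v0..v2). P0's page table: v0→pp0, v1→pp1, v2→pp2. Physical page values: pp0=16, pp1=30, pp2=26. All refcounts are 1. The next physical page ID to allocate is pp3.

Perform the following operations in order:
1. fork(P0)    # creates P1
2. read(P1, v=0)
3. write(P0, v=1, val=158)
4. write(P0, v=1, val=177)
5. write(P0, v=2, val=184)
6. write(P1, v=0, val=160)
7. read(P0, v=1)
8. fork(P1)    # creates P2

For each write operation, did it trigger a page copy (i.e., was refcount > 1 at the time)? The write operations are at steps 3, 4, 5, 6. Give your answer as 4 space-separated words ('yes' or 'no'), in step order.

Op 1: fork(P0) -> P1. 3 ppages; refcounts: pp0:2 pp1:2 pp2:2
Op 2: read(P1, v0) -> 16. No state change.
Op 3: write(P0, v1, 158). refcount(pp1)=2>1 -> COPY to pp3. 4 ppages; refcounts: pp0:2 pp1:1 pp2:2 pp3:1
Op 4: write(P0, v1, 177). refcount(pp3)=1 -> write in place. 4 ppages; refcounts: pp0:2 pp1:1 pp2:2 pp3:1
Op 5: write(P0, v2, 184). refcount(pp2)=2>1 -> COPY to pp4. 5 ppages; refcounts: pp0:2 pp1:1 pp2:1 pp3:1 pp4:1
Op 6: write(P1, v0, 160). refcount(pp0)=2>1 -> COPY to pp5. 6 ppages; refcounts: pp0:1 pp1:1 pp2:1 pp3:1 pp4:1 pp5:1
Op 7: read(P0, v1) -> 177. No state change.
Op 8: fork(P1) -> P2. 6 ppages; refcounts: pp0:1 pp1:2 pp2:2 pp3:1 pp4:1 pp5:2

yes no yes yes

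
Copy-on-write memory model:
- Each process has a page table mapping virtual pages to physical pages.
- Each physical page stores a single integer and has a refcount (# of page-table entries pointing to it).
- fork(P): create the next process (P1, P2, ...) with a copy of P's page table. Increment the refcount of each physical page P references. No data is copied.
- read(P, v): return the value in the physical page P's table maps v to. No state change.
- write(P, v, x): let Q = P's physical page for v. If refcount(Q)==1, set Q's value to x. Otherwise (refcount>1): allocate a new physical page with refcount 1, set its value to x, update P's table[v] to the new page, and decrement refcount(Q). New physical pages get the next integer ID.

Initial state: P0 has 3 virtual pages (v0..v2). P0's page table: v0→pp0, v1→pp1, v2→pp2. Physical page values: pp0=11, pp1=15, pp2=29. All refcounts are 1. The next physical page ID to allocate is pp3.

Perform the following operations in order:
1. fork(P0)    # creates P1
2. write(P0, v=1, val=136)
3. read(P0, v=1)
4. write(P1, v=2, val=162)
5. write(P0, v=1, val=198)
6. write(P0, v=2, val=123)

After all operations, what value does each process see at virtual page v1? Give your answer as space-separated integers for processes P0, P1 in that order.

Op 1: fork(P0) -> P1. 3 ppages; refcounts: pp0:2 pp1:2 pp2:2
Op 2: write(P0, v1, 136). refcount(pp1)=2>1 -> COPY to pp3. 4 ppages; refcounts: pp0:2 pp1:1 pp2:2 pp3:1
Op 3: read(P0, v1) -> 136. No state change.
Op 4: write(P1, v2, 162). refcount(pp2)=2>1 -> COPY to pp4. 5 ppages; refcounts: pp0:2 pp1:1 pp2:1 pp3:1 pp4:1
Op 5: write(P0, v1, 198). refcount(pp3)=1 -> write in place. 5 ppages; refcounts: pp0:2 pp1:1 pp2:1 pp3:1 pp4:1
Op 6: write(P0, v2, 123). refcount(pp2)=1 -> write in place. 5 ppages; refcounts: pp0:2 pp1:1 pp2:1 pp3:1 pp4:1
P0: v1 -> pp3 = 198
P1: v1 -> pp1 = 15

Answer: 198 15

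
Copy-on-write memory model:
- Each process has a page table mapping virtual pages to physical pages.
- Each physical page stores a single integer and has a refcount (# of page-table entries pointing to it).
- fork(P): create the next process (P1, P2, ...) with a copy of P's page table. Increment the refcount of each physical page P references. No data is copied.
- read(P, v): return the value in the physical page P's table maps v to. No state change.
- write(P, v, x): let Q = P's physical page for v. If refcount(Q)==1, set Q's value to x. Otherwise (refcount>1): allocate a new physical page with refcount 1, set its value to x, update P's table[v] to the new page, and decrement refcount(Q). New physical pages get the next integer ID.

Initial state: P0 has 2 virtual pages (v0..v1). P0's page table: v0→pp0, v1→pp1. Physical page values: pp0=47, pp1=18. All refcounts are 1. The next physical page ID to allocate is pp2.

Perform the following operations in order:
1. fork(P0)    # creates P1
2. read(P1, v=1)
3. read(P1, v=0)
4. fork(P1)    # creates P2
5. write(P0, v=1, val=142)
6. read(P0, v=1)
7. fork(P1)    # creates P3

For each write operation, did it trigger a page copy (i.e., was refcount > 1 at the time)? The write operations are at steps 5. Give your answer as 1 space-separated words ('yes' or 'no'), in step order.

Op 1: fork(P0) -> P1. 2 ppages; refcounts: pp0:2 pp1:2
Op 2: read(P1, v1) -> 18. No state change.
Op 3: read(P1, v0) -> 47. No state change.
Op 4: fork(P1) -> P2. 2 ppages; refcounts: pp0:3 pp1:3
Op 5: write(P0, v1, 142). refcount(pp1)=3>1 -> COPY to pp2. 3 ppages; refcounts: pp0:3 pp1:2 pp2:1
Op 6: read(P0, v1) -> 142. No state change.
Op 7: fork(P1) -> P3. 3 ppages; refcounts: pp0:4 pp1:3 pp2:1

yes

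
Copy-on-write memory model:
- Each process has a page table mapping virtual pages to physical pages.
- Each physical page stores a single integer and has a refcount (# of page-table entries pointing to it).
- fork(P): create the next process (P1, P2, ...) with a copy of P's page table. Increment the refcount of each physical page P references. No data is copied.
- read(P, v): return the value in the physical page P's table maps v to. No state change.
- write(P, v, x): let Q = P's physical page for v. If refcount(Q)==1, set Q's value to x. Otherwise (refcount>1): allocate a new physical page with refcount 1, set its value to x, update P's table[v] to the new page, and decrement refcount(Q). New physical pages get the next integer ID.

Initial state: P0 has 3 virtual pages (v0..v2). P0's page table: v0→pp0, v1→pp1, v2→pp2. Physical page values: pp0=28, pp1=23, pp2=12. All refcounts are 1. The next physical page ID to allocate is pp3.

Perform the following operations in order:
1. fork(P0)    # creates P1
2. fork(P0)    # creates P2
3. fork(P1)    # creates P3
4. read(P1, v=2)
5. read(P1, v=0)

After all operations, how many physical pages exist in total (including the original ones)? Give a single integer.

Answer: 3

Derivation:
Op 1: fork(P0) -> P1. 3 ppages; refcounts: pp0:2 pp1:2 pp2:2
Op 2: fork(P0) -> P2. 3 ppages; refcounts: pp0:3 pp1:3 pp2:3
Op 3: fork(P1) -> P3. 3 ppages; refcounts: pp0:4 pp1:4 pp2:4
Op 4: read(P1, v2) -> 12. No state change.
Op 5: read(P1, v0) -> 28. No state change.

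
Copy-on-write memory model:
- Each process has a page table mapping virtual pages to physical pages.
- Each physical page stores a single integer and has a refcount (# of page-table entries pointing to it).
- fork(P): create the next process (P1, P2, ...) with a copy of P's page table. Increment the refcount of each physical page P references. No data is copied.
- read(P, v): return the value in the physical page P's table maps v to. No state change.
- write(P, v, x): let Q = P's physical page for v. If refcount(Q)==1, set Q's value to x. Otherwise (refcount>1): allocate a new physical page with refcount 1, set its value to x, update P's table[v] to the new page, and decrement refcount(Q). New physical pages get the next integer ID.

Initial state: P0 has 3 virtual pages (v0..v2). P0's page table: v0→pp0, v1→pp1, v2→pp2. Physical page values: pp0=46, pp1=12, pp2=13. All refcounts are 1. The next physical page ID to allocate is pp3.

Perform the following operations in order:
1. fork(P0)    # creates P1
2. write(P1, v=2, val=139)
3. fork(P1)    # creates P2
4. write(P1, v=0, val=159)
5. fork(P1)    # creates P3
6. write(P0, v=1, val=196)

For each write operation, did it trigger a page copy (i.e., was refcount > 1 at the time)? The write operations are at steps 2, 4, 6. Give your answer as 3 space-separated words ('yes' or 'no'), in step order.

Op 1: fork(P0) -> P1. 3 ppages; refcounts: pp0:2 pp1:2 pp2:2
Op 2: write(P1, v2, 139). refcount(pp2)=2>1 -> COPY to pp3. 4 ppages; refcounts: pp0:2 pp1:2 pp2:1 pp3:1
Op 3: fork(P1) -> P2. 4 ppages; refcounts: pp0:3 pp1:3 pp2:1 pp3:2
Op 4: write(P1, v0, 159). refcount(pp0)=3>1 -> COPY to pp4. 5 ppages; refcounts: pp0:2 pp1:3 pp2:1 pp3:2 pp4:1
Op 5: fork(P1) -> P3. 5 ppages; refcounts: pp0:2 pp1:4 pp2:1 pp3:3 pp4:2
Op 6: write(P0, v1, 196). refcount(pp1)=4>1 -> COPY to pp5. 6 ppages; refcounts: pp0:2 pp1:3 pp2:1 pp3:3 pp4:2 pp5:1

yes yes yes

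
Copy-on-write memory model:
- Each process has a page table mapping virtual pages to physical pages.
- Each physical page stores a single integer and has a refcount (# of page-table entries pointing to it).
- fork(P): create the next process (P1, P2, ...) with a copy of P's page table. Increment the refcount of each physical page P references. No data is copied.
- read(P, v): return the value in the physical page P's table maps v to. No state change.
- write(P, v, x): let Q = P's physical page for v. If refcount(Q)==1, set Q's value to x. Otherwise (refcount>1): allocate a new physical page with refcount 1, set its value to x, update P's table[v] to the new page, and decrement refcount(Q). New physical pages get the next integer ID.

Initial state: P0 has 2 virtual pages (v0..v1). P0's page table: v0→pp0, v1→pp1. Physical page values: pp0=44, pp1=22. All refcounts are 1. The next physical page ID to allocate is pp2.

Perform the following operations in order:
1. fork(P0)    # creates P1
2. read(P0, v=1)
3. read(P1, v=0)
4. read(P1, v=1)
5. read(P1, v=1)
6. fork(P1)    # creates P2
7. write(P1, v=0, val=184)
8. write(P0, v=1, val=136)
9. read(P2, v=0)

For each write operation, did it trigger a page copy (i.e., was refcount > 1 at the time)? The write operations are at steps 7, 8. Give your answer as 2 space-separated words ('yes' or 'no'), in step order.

Op 1: fork(P0) -> P1. 2 ppages; refcounts: pp0:2 pp1:2
Op 2: read(P0, v1) -> 22. No state change.
Op 3: read(P1, v0) -> 44. No state change.
Op 4: read(P1, v1) -> 22. No state change.
Op 5: read(P1, v1) -> 22. No state change.
Op 6: fork(P1) -> P2. 2 ppages; refcounts: pp0:3 pp1:3
Op 7: write(P1, v0, 184). refcount(pp0)=3>1 -> COPY to pp2. 3 ppages; refcounts: pp0:2 pp1:3 pp2:1
Op 8: write(P0, v1, 136). refcount(pp1)=3>1 -> COPY to pp3. 4 ppages; refcounts: pp0:2 pp1:2 pp2:1 pp3:1
Op 9: read(P2, v0) -> 44. No state change.

yes yes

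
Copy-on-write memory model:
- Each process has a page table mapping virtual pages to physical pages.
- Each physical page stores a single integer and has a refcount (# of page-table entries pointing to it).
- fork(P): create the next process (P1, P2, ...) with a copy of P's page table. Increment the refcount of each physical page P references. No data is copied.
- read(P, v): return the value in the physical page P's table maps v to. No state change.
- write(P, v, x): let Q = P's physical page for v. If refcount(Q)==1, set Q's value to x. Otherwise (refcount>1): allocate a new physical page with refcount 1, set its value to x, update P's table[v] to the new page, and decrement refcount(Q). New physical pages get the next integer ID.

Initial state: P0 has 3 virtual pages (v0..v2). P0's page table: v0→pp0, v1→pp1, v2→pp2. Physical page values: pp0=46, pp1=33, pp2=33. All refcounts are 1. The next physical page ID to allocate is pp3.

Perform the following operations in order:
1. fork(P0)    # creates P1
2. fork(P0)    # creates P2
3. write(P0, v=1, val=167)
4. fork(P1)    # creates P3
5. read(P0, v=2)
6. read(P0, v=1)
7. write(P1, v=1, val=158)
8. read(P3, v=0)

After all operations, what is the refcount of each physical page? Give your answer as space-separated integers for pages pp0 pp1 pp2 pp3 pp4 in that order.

Answer: 4 2 4 1 1

Derivation:
Op 1: fork(P0) -> P1. 3 ppages; refcounts: pp0:2 pp1:2 pp2:2
Op 2: fork(P0) -> P2. 3 ppages; refcounts: pp0:3 pp1:3 pp2:3
Op 3: write(P0, v1, 167). refcount(pp1)=3>1 -> COPY to pp3. 4 ppages; refcounts: pp0:3 pp1:2 pp2:3 pp3:1
Op 4: fork(P1) -> P3. 4 ppages; refcounts: pp0:4 pp1:3 pp2:4 pp3:1
Op 5: read(P0, v2) -> 33. No state change.
Op 6: read(P0, v1) -> 167. No state change.
Op 7: write(P1, v1, 158). refcount(pp1)=3>1 -> COPY to pp4. 5 ppages; refcounts: pp0:4 pp1:2 pp2:4 pp3:1 pp4:1
Op 8: read(P3, v0) -> 46. No state change.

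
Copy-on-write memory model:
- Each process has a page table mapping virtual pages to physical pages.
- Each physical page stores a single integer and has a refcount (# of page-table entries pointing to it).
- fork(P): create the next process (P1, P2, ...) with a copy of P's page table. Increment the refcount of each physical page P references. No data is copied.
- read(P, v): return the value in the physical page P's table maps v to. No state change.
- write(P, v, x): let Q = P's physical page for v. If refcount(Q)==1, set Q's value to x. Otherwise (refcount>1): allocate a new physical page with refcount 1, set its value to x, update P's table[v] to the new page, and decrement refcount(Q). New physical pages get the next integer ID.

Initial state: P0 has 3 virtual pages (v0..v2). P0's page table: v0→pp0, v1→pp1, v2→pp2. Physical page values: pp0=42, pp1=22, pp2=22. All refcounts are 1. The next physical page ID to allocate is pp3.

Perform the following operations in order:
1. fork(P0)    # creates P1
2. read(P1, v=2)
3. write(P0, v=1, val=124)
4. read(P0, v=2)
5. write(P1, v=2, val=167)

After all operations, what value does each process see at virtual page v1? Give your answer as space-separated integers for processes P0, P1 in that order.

Op 1: fork(P0) -> P1. 3 ppages; refcounts: pp0:2 pp1:2 pp2:2
Op 2: read(P1, v2) -> 22. No state change.
Op 3: write(P0, v1, 124). refcount(pp1)=2>1 -> COPY to pp3. 4 ppages; refcounts: pp0:2 pp1:1 pp2:2 pp3:1
Op 4: read(P0, v2) -> 22. No state change.
Op 5: write(P1, v2, 167). refcount(pp2)=2>1 -> COPY to pp4. 5 ppages; refcounts: pp0:2 pp1:1 pp2:1 pp3:1 pp4:1
P0: v1 -> pp3 = 124
P1: v1 -> pp1 = 22

Answer: 124 22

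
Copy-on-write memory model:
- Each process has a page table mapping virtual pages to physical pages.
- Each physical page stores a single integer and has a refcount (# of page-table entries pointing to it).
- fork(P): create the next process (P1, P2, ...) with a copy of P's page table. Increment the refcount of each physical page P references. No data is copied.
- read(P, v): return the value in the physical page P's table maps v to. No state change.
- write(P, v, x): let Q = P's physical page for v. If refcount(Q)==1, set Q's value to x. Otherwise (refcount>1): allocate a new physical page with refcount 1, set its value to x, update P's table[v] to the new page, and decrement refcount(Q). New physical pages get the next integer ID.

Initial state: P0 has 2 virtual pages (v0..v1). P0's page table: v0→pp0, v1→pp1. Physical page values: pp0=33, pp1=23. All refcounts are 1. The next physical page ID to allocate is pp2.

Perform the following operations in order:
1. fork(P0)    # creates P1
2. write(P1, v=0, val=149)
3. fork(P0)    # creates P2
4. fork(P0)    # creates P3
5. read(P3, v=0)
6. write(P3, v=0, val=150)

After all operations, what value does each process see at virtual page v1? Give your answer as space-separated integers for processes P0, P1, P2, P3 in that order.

Op 1: fork(P0) -> P1. 2 ppages; refcounts: pp0:2 pp1:2
Op 2: write(P1, v0, 149). refcount(pp0)=2>1 -> COPY to pp2. 3 ppages; refcounts: pp0:1 pp1:2 pp2:1
Op 3: fork(P0) -> P2. 3 ppages; refcounts: pp0:2 pp1:3 pp2:1
Op 4: fork(P0) -> P3. 3 ppages; refcounts: pp0:3 pp1:4 pp2:1
Op 5: read(P3, v0) -> 33. No state change.
Op 6: write(P3, v0, 150). refcount(pp0)=3>1 -> COPY to pp3. 4 ppages; refcounts: pp0:2 pp1:4 pp2:1 pp3:1
P0: v1 -> pp1 = 23
P1: v1 -> pp1 = 23
P2: v1 -> pp1 = 23
P3: v1 -> pp1 = 23

Answer: 23 23 23 23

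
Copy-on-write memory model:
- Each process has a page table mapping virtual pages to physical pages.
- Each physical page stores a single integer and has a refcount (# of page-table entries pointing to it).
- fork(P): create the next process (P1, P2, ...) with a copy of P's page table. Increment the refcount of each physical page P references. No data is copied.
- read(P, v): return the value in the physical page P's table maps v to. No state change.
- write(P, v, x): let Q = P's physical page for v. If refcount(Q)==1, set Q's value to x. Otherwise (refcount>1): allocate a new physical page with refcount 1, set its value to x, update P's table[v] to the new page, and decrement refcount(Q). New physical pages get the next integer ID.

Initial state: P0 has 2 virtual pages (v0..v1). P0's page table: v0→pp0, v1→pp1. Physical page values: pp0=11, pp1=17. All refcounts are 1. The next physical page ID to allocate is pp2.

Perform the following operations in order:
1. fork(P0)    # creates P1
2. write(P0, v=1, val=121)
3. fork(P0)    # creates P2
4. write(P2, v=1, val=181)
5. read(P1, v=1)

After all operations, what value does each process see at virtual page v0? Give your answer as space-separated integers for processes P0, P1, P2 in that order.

Answer: 11 11 11

Derivation:
Op 1: fork(P0) -> P1. 2 ppages; refcounts: pp0:2 pp1:2
Op 2: write(P0, v1, 121). refcount(pp1)=2>1 -> COPY to pp2. 3 ppages; refcounts: pp0:2 pp1:1 pp2:1
Op 3: fork(P0) -> P2. 3 ppages; refcounts: pp0:3 pp1:1 pp2:2
Op 4: write(P2, v1, 181). refcount(pp2)=2>1 -> COPY to pp3. 4 ppages; refcounts: pp0:3 pp1:1 pp2:1 pp3:1
Op 5: read(P1, v1) -> 17. No state change.
P0: v0 -> pp0 = 11
P1: v0 -> pp0 = 11
P2: v0 -> pp0 = 11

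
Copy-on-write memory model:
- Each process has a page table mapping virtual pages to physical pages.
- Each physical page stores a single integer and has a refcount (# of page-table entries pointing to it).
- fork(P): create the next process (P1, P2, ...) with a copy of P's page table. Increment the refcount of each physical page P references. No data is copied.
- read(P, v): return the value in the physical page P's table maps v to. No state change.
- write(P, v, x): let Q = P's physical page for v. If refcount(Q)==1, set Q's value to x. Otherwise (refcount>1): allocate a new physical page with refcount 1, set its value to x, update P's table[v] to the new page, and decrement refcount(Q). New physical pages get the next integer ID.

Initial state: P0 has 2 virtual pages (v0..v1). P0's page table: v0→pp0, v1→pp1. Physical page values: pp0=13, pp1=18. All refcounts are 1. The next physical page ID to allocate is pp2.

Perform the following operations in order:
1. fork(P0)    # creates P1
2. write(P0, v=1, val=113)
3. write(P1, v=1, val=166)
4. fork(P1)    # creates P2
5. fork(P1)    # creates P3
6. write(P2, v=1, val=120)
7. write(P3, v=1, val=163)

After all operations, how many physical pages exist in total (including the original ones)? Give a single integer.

Op 1: fork(P0) -> P1. 2 ppages; refcounts: pp0:2 pp1:2
Op 2: write(P0, v1, 113). refcount(pp1)=2>1 -> COPY to pp2. 3 ppages; refcounts: pp0:2 pp1:1 pp2:1
Op 3: write(P1, v1, 166). refcount(pp1)=1 -> write in place. 3 ppages; refcounts: pp0:2 pp1:1 pp2:1
Op 4: fork(P1) -> P2. 3 ppages; refcounts: pp0:3 pp1:2 pp2:1
Op 5: fork(P1) -> P3. 3 ppages; refcounts: pp0:4 pp1:3 pp2:1
Op 6: write(P2, v1, 120). refcount(pp1)=3>1 -> COPY to pp3. 4 ppages; refcounts: pp0:4 pp1:2 pp2:1 pp3:1
Op 7: write(P3, v1, 163). refcount(pp1)=2>1 -> COPY to pp4. 5 ppages; refcounts: pp0:4 pp1:1 pp2:1 pp3:1 pp4:1

Answer: 5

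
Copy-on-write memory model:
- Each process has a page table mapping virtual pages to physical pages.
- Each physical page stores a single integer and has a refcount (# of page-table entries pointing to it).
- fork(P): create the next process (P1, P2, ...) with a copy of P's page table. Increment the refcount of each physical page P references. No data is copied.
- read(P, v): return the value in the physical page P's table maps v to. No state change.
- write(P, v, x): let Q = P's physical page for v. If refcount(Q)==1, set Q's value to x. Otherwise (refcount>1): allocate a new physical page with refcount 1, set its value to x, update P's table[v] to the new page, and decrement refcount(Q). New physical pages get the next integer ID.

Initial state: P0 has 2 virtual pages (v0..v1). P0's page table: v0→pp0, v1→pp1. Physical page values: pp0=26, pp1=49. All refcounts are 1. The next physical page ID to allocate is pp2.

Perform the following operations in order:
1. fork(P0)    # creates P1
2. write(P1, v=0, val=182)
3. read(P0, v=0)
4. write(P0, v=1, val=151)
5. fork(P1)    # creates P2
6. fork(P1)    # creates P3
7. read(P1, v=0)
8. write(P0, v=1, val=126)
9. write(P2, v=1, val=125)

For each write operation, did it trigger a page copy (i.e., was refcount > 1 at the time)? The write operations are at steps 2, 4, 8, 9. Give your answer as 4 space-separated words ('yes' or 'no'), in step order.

Op 1: fork(P0) -> P1. 2 ppages; refcounts: pp0:2 pp1:2
Op 2: write(P1, v0, 182). refcount(pp0)=2>1 -> COPY to pp2. 3 ppages; refcounts: pp0:1 pp1:2 pp2:1
Op 3: read(P0, v0) -> 26. No state change.
Op 4: write(P0, v1, 151). refcount(pp1)=2>1 -> COPY to pp3. 4 ppages; refcounts: pp0:1 pp1:1 pp2:1 pp3:1
Op 5: fork(P1) -> P2. 4 ppages; refcounts: pp0:1 pp1:2 pp2:2 pp3:1
Op 6: fork(P1) -> P3. 4 ppages; refcounts: pp0:1 pp1:3 pp2:3 pp3:1
Op 7: read(P1, v0) -> 182. No state change.
Op 8: write(P0, v1, 126). refcount(pp3)=1 -> write in place. 4 ppages; refcounts: pp0:1 pp1:3 pp2:3 pp3:1
Op 9: write(P2, v1, 125). refcount(pp1)=3>1 -> COPY to pp4. 5 ppages; refcounts: pp0:1 pp1:2 pp2:3 pp3:1 pp4:1

yes yes no yes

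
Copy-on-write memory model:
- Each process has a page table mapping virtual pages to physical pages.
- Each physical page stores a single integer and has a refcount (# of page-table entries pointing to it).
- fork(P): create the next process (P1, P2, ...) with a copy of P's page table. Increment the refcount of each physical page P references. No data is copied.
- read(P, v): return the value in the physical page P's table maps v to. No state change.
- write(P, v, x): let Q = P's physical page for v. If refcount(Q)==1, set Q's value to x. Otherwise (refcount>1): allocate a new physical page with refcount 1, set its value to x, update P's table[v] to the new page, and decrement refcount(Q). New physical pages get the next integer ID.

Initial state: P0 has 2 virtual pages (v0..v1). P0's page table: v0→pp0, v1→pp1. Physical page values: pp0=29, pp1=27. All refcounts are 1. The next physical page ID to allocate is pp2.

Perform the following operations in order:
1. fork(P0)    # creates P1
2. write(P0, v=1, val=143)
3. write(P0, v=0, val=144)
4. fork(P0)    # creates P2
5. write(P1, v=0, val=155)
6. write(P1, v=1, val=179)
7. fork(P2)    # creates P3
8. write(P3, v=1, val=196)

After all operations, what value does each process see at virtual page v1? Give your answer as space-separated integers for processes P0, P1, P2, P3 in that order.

Answer: 143 179 143 196

Derivation:
Op 1: fork(P0) -> P1. 2 ppages; refcounts: pp0:2 pp1:2
Op 2: write(P0, v1, 143). refcount(pp1)=2>1 -> COPY to pp2. 3 ppages; refcounts: pp0:2 pp1:1 pp2:1
Op 3: write(P0, v0, 144). refcount(pp0)=2>1 -> COPY to pp3. 4 ppages; refcounts: pp0:1 pp1:1 pp2:1 pp3:1
Op 4: fork(P0) -> P2. 4 ppages; refcounts: pp0:1 pp1:1 pp2:2 pp3:2
Op 5: write(P1, v0, 155). refcount(pp0)=1 -> write in place. 4 ppages; refcounts: pp0:1 pp1:1 pp2:2 pp3:2
Op 6: write(P1, v1, 179). refcount(pp1)=1 -> write in place. 4 ppages; refcounts: pp0:1 pp1:1 pp2:2 pp3:2
Op 7: fork(P2) -> P3. 4 ppages; refcounts: pp0:1 pp1:1 pp2:3 pp3:3
Op 8: write(P3, v1, 196). refcount(pp2)=3>1 -> COPY to pp4. 5 ppages; refcounts: pp0:1 pp1:1 pp2:2 pp3:3 pp4:1
P0: v1 -> pp2 = 143
P1: v1 -> pp1 = 179
P2: v1 -> pp2 = 143
P3: v1 -> pp4 = 196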